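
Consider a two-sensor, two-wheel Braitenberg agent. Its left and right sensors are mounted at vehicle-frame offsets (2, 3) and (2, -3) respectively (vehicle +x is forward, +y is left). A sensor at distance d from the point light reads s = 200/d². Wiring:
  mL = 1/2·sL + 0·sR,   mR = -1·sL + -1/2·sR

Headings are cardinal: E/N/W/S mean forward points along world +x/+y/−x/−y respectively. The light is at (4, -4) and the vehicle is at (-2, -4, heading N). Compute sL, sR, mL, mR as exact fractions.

40/17 200/13 20/17 -2220/221

left sensor world pos  = (-5, -2); dL² = 85
right sensor world pos = (1, -2); dR² = 13
sL = 200/85 = 40/17
sR = 200/13 = 200/13
mL = 1/2·sL + 0·sR = 20/17
mR = -1·sL + -1/2·sR = -2220/221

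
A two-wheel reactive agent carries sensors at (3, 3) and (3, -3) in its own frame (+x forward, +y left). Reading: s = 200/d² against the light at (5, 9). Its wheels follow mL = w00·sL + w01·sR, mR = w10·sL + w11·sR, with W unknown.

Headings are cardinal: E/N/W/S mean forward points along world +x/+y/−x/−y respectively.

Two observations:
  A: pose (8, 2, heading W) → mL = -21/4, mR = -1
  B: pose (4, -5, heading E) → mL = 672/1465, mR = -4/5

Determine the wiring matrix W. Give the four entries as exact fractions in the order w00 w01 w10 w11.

1/2 -1/2 -1/2 0

obs A: pose=(8,2,W) → sL=2, sR=25/2, mL=-21/4, mR=-1
obs B: pose=(4,-5,E) → sL=8/5, sR=200/293, mL=672/1465, mR=-4/5
sensor matrix S = [[2, 25/2], [8/5, 200/293]]; det S = -5460/293
solve [mL_A; mL_B] = S·[w00; w01] and [mR_A; mR_B] = S·[w10; w11]:
  w00 = 1/2, w01 = -1/2, w10 = -1/2, w11 = 0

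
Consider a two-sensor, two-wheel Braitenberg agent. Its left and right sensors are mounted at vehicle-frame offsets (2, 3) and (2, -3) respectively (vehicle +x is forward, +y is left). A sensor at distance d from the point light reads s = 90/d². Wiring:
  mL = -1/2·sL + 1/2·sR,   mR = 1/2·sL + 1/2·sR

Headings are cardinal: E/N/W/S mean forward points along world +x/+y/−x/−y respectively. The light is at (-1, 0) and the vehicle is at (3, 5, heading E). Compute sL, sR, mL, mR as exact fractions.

9/10 9/4 27/40 63/40

left sensor world pos  = (5, 8); dL² = 100
right sensor world pos = (5, 2); dR² = 40
sL = 90/100 = 9/10
sR = 90/40 = 9/4
mL = -1/2·sL + 1/2·sR = 27/40
mR = 1/2·sL + 1/2·sR = 63/40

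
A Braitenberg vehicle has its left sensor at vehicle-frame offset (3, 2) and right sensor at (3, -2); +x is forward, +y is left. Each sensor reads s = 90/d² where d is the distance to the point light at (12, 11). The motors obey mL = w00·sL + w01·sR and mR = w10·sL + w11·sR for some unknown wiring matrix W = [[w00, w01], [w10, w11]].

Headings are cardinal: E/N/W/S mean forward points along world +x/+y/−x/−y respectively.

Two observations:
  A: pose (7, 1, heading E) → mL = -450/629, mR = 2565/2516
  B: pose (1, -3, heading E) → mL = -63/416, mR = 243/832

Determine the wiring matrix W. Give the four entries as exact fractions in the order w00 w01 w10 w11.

-1 1 1 -1/2

obs A: pose=(7,1,E) → sL=45/34, sR=45/74, mL=-450/629, mR=2565/2516
obs B: pose=(1,-3,E) → sL=45/104, sR=9/32, mL=-63/416, mR=243/832
sensor matrix S = [[45/34, 45/74], [45/104, 9/32]]; det S = 57105/523328
solve [mL_A; mL_B] = S·[w00; w01] and [mR_A; mR_B] = S·[w10; w11]:
  w00 = -1, w01 = 1, w10 = 1, w11 = -1/2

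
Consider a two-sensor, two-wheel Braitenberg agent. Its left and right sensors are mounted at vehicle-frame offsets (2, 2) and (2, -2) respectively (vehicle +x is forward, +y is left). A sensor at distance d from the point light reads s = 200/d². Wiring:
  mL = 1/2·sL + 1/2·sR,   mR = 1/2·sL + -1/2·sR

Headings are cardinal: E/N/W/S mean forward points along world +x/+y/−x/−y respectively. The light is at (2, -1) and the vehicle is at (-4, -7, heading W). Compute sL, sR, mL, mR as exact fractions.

25/16 5/2 65/32 -15/32

left sensor world pos  = (-6, -9); dL² = 128
right sensor world pos = (-6, -5); dR² = 80
sL = 200/128 = 25/16
sR = 200/80 = 5/2
mL = 1/2·sL + 1/2·sR = 65/32
mR = 1/2·sL + -1/2·sR = -15/32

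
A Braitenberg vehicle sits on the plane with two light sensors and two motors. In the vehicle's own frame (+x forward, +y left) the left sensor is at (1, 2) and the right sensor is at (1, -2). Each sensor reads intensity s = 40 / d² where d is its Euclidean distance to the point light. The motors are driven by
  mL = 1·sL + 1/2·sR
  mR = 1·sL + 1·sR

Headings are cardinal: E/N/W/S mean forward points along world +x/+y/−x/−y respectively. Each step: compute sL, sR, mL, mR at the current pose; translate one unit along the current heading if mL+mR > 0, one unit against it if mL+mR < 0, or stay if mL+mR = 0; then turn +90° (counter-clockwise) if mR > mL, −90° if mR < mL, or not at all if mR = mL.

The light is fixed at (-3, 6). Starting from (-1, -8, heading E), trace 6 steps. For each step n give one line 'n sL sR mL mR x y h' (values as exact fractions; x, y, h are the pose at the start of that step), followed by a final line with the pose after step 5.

0 40/153 8/53 2732/8109 3344/8109 -1 -8 E
1 4/17 20/97 558/1649 728/1649 0 -8 N
2 40/229 8/25 1916/5725 2832/5725 0 -7 W
3 10/53 10/49 755/2597 1020/2597 -1 -7 S
4 40/153 8/53 2732/8109 3344/8109 -1 -8 E
5 4/17 20/97 558/1649 728/1649 0 -8 N
final 0 -7 W

n=0: pose=(-1,-8,E); sL=40/153, sR=8/53; mL=2732/8109, mR=3344/8109; mL+mR=6076/8109 → advance +1; mR−mL=4/53 → turn +1·90°
n=1: pose=(0,-8,N); sL=4/17, sR=20/97; mL=558/1649, mR=728/1649; mL+mR=1286/1649 → advance +1; mR−mL=10/97 → turn +1·90°
n=2: pose=(0,-7,W); sL=40/229, sR=8/25; mL=1916/5725, mR=2832/5725; mL+mR=4748/5725 → advance +1; mR−mL=4/25 → turn +1·90°
n=3: pose=(-1,-7,S); sL=10/53, sR=10/49; mL=755/2597, mR=1020/2597; mL+mR=1775/2597 → advance +1; mR−mL=5/49 → turn +1·90°
n=4: pose=(-1,-8,E); sL=40/153, sR=8/53; mL=2732/8109, mR=3344/8109; mL+mR=6076/8109 → advance +1; mR−mL=4/53 → turn +1·90°
n=5: pose=(0,-8,N); sL=4/17, sR=20/97; mL=558/1649, mR=728/1649; mL+mR=1286/1649 → advance +1; mR−mL=10/97 → turn +1·90°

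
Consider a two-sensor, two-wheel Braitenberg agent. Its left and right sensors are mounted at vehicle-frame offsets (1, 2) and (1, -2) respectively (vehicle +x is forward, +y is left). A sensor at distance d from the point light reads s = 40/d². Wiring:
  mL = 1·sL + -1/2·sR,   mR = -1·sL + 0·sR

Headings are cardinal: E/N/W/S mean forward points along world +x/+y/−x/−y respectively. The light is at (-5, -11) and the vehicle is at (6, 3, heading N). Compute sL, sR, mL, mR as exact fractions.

20/153 20/197 2410/30141 -20/153

left sensor world pos  = (4, 4); dL² = 306
right sensor world pos = (8, 4); dR² = 394
sL = 40/306 = 20/153
sR = 40/394 = 20/197
mL = 1·sL + -1/2·sR = 2410/30141
mR = -1·sL + 0·sR = -20/153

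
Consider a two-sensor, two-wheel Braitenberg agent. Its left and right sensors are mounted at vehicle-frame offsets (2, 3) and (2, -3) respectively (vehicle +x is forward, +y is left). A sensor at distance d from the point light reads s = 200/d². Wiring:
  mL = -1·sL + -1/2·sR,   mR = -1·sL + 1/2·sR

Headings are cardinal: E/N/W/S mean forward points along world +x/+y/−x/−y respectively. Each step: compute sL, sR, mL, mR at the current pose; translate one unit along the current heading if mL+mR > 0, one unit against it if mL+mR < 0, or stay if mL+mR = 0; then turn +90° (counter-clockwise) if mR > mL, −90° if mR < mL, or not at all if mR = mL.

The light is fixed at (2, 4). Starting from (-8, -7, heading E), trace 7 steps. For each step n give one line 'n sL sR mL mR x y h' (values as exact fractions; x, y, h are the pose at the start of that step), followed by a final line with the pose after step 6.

n=0: pose=(-8,-7,E); sL=25/16, sR=10/13; mL=-405/208, mR=-245/208; mL+mR=-25/8 → advance -1; mR−mL=10/13 → turn +1·90°
n=1: pose=(-9,-7,N); sL=200/277, sR=40/29; mL=-11340/8033, mR=-260/8033; mL+mR=-400/277 → advance -1; mR−mL=40/29 → turn +1·90°
n=2: pose=(-9,-8,W); sL=100/197, sR=4/5; mL=-894/985, mR=-106/985; mL+mR=-200/197 → advance -1; mR−mL=4/5 → turn +1·90°
n=3: pose=(-8,-8,S); sL=40/49, sR=40/73; mL=-3900/3577, mR=-1940/3577; mL+mR=-80/49 → advance -1; mR−mL=40/73 → turn +1·90°
n=4: pose=(-8,-7,E); sL=25/16, sR=10/13; mL=-405/208, mR=-245/208; mL+mR=-25/8 → advance -1; mR−mL=10/13 → turn +1·90°
n=5: pose=(-9,-7,N); sL=200/277, sR=40/29; mL=-11340/8033, mR=-260/8033; mL+mR=-400/277 → advance -1; mR−mL=40/29 → turn +1·90°
n=6: pose=(-9,-8,W); sL=100/197, sR=4/5; mL=-894/985, mR=-106/985; mL+mR=-200/197 → advance -1; mR−mL=4/5 → turn +1·90°

0 25/16 10/13 -405/208 -245/208 -8 -7 E
1 200/277 40/29 -11340/8033 -260/8033 -9 -7 N
2 100/197 4/5 -894/985 -106/985 -9 -8 W
3 40/49 40/73 -3900/3577 -1940/3577 -8 -8 S
4 25/16 10/13 -405/208 -245/208 -8 -7 E
5 200/277 40/29 -11340/8033 -260/8033 -9 -7 N
6 100/197 4/5 -894/985 -106/985 -9 -8 W
final -8 -8 S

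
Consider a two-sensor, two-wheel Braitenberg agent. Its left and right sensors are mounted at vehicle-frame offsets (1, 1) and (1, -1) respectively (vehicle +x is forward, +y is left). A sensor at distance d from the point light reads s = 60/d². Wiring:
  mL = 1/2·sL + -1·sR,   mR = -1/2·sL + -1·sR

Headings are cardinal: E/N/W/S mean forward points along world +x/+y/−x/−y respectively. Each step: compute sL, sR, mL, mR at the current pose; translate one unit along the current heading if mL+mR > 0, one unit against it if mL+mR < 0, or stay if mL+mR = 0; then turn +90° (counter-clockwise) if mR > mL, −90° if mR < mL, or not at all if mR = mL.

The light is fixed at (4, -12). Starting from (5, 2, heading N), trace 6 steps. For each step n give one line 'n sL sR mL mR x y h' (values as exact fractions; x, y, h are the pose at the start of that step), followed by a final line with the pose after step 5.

0 4/15 60/229 -442/3435 -1358/3435 5 2 N
1 3/10 15/37 -189/740 -411/740 5 1 E
2 12/29 12/29 -6/29 -18/29 4 1 S
3 6/17 30/113 -171/1921 -849/1921 4 2 W
4 4/15 60/229 -442/3435 -1358/3435 5 2 N
5 3/10 15/37 -189/740 -411/740 5 1 E
final 4 1 S

n=0: pose=(5,2,N); sL=4/15, sR=60/229; mL=-442/3435, mR=-1358/3435; mL+mR=-120/229 → advance -1; mR−mL=-4/15 → turn -1·90°
n=1: pose=(5,1,E); sL=3/10, sR=15/37; mL=-189/740, mR=-411/740; mL+mR=-30/37 → advance -1; mR−mL=-3/10 → turn -1·90°
n=2: pose=(4,1,S); sL=12/29, sR=12/29; mL=-6/29, mR=-18/29; mL+mR=-24/29 → advance -1; mR−mL=-12/29 → turn -1·90°
n=3: pose=(4,2,W); sL=6/17, sR=30/113; mL=-171/1921, mR=-849/1921; mL+mR=-60/113 → advance -1; mR−mL=-6/17 → turn -1·90°
n=4: pose=(5,2,N); sL=4/15, sR=60/229; mL=-442/3435, mR=-1358/3435; mL+mR=-120/229 → advance -1; mR−mL=-4/15 → turn -1·90°
n=5: pose=(5,1,E); sL=3/10, sR=15/37; mL=-189/740, mR=-411/740; mL+mR=-30/37 → advance -1; mR−mL=-3/10 → turn -1·90°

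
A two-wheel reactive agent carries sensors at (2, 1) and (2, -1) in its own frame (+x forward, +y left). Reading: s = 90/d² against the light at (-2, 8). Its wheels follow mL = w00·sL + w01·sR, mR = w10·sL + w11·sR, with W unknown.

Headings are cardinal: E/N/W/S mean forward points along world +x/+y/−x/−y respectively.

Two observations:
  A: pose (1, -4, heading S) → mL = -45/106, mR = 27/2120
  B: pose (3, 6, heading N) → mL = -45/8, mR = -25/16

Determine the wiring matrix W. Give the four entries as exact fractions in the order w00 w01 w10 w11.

obs A: pose=(1,-4,S) → sL=45/106, sR=9/20, mL=-45/106, mR=27/2120
obs B: pose=(3,6,N) → sL=45/8, sR=5/2, mL=-45/8, mR=-25/16
sensor matrix S = [[45/106, 9/20], [45/8, 5/2]]; det S = -2493/1696
solve [mL_A; mL_B] = S·[w00; w01] and [mR_A; mR_B] = S·[w10; w11]:
  w00 = -1, w01 = 0, w10 = -1/2, w11 = 1/2

-1 0 -1/2 1/2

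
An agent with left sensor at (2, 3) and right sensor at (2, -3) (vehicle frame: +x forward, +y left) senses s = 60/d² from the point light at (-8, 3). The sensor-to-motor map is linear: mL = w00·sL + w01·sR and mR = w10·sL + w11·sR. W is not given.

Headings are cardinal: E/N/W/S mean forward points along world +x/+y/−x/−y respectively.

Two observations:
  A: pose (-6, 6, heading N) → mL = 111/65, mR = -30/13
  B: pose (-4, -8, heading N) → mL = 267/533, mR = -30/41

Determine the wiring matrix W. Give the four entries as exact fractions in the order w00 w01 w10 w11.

obs A: pose=(-6,6,N) → sL=30/13, sR=6/5, mL=111/65, mR=-30/13
obs B: pose=(-4,-8,N) → sL=30/41, sR=6/13, mL=267/533, mR=-30/41
sensor matrix S = [[30/13, 6/5], [30/41, 6/13]]; det S = 1296/6929
solve [mL_A; mL_B] = S·[w00; w01] and [mR_A; mR_B] = S·[w10; w11]:
  w00 = 1, w01 = -1/2, w10 = -1, w11 = 0

1 -1/2 -1 0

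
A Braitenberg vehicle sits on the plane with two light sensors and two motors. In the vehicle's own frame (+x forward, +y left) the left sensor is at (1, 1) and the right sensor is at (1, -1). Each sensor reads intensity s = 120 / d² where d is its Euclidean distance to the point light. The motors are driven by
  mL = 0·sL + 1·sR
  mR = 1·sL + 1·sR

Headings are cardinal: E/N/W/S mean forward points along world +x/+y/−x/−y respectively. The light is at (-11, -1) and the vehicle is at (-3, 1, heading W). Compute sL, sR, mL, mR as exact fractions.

12/5 60/29 60/29 648/145

left sensor world pos  = (-4, 0); dL² = 50
right sensor world pos = (-4, 2); dR² = 58
sL = 120/50 = 12/5
sR = 120/58 = 60/29
mL = 0·sL + 1·sR = 60/29
mR = 1·sL + 1·sR = 648/145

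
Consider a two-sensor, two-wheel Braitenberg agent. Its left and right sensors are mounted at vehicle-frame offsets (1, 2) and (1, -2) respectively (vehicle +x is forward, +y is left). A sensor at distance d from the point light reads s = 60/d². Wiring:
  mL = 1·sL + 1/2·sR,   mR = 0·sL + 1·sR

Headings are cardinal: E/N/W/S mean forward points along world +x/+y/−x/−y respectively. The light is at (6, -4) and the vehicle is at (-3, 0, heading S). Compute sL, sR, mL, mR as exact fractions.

left sensor world pos  = (-1, -1); dL² = 58
right sensor world pos = (-5, -1); dR² = 130
sL = 60/58 = 30/29
sR = 60/130 = 6/13
mL = 1·sL + 1/2·sR = 477/377
mR = 0·sL + 1·sR = 6/13

30/29 6/13 477/377 6/13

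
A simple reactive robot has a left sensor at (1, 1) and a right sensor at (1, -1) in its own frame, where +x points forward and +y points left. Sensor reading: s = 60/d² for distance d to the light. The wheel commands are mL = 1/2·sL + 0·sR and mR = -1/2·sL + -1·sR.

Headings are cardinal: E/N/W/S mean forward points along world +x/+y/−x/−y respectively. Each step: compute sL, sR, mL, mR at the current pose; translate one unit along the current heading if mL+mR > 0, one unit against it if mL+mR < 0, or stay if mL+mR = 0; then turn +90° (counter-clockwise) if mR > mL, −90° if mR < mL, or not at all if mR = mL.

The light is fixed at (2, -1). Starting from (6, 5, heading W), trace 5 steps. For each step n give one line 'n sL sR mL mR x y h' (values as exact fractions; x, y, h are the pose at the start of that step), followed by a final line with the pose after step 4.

0 30/17 30/29 15/17 -945/493 6 5 W
1 12/13 12/17 6/13 -258/221 7 5 N
2 5/6 15/13 5/12 -245/156 7 4 E
3 60/41 12/5 30/41 -642/205 6 4 S
4 30/17 30/29 15/17 -945/493 6 5 W
final 7 5 N

n=0: pose=(6,5,W); sL=30/17, sR=30/29; mL=15/17, mR=-945/493; mL+mR=-30/29 → advance -1; mR−mL=-1380/493 → turn -1·90°
n=1: pose=(7,5,N); sL=12/13, sR=12/17; mL=6/13, mR=-258/221; mL+mR=-12/17 → advance -1; mR−mL=-360/221 → turn -1·90°
n=2: pose=(7,4,E); sL=5/6, sR=15/13; mL=5/12, mR=-245/156; mL+mR=-15/13 → advance -1; mR−mL=-155/78 → turn -1·90°
n=3: pose=(6,4,S); sL=60/41, sR=12/5; mL=30/41, mR=-642/205; mL+mR=-12/5 → advance -1; mR−mL=-792/205 → turn -1·90°
n=4: pose=(6,5,W); sL=30/17, sR=30/29; mL=15/17, mR=-945/493; mL+mR=-30/29 → advance -1; mR−mL=-1380/493 → turn -1·90°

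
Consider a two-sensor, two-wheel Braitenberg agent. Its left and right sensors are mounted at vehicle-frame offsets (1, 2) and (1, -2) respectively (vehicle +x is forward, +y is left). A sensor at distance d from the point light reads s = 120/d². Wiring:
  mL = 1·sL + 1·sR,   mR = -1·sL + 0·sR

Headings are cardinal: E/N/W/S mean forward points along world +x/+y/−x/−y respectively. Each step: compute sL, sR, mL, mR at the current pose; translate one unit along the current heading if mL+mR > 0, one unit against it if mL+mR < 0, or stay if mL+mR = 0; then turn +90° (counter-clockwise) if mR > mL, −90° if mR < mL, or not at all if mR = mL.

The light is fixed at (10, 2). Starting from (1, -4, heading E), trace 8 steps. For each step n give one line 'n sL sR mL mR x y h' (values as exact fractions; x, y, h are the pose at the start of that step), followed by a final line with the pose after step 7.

0 3/2 15/16 39/16 -3/2 1 -4 E
1 24/17 120/149 5616/2533 -24/17 2 -4 S
2 20/27 60/53 2680/1431 -20/27 2 -5 W
3 120/157 24/17 5808/2669 -120/157 1 -5 N
4 3/2 15/16 39/16 -3/2 1 -4 E
5 24/17 120/149 5616/2533 -24/17 2 -4 S
6 20/27 60/53 2680/1431 -20/27 2 -5 W
7 120/157 24/17 5808/2669 -120/157 1 -5 N
final 1 -4 E

n=0: pose=(1,-4,E); sL=3/2, sR=15/16; mL=39/16, mR=-3/2; mL+mR=15/16 → advance +1; mR−mL=-63/16 → turn -1·90°
n=1: pose=(2,-4,S); sL=24/17, sR=120/149; mL=5616/2533, mR=-24/17; mL+mR=120/149 → advance +1; mR−mL=-9192/2533 → turn -1·90°
n=2: pose=(2,-5,W); sL=20/27, sR=60/53; mL=2680/1431, mR=-20/27; mL+mR=60/53 → advance +1; mR−mL=-3740/1431 → turn -1·90°
n=3: pose=(1,-5,N); sL=120/157, sR=24/17; mL=5808/2669, mR=-120/157; mL+mR=24/17 → advance +1; mR−mL=-7848/2669 → turn -1·90°
n=4: pose=(1,-4,E); sL=3/2, sR=15/16; mL=39/16, mR=-3/2; mL+mR=15/16 → advance +1; mR−mL=-63/16 → turn -1·90°
n=5: pose=(2,-4,S); sL=24/17, sR=120/149; mL=5616/2533, mR=-24/17; mL+mR=120/149 → advance +1; mR−mL=-9192/2533 → turn -1·90°
n=6: pose=(2,-5,W); sL=20/27, sR=60/53; mL=2680/1431, mR=-20/27; mL+mR=60/53 → advance +1; mR−mL=-3740/1431 → turn -1·90°
n=7: pose=(1,-5,N); sL=120/157, sR=24/17; mL=5808/2669, mR=-120/157; mL+mR=24/17 → advance +1; mR−mL=-7848/2669 → turn -1·90°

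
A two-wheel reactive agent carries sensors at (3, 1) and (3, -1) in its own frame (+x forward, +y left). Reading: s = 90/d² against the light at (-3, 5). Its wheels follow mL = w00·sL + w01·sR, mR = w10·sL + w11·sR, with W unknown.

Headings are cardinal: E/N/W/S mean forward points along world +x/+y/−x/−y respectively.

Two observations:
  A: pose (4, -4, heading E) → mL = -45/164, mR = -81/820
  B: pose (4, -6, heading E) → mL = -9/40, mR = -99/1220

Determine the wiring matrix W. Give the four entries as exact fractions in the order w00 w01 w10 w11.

obs A: pose=(4,-4,E) → sL=45/82, sR=9/20, mL=-45/164, mR=-81/820
obs B: pose=(4,-6,E) → sL=9/20, sR=45/122, mL=-9/40, mR=-99/1220
sensor matrix S = [[45/82, 9/20], [9/20, 45/122]]; det S = -81/1000400
solve [mL_A; mL_B] = S·[w00; w01] and [mR_A; mR_B] = S·[w10; w11]:
  w00 = -1/2, w01 = 0, w10 = -1, w11 = 1

-1/2 0 -1 1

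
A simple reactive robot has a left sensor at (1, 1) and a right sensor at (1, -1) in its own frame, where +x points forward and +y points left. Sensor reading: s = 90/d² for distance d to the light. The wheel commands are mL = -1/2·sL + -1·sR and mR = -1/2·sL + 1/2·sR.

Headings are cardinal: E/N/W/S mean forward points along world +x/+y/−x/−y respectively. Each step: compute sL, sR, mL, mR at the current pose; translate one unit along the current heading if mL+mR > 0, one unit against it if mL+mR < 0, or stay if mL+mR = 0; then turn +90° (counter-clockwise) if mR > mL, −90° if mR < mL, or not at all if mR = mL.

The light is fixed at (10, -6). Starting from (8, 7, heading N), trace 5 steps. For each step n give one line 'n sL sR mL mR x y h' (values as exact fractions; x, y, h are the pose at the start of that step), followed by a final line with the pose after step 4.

n=0: pose=(8,7,N); sL=18/41, sR=90/197; mL=-5463/8077, mR=72/8077; mL+mR=-5391/8077 → advance -1; mR−mL=135/197 → turn +1·90°
n=1: pose=(8,6,W); sL=9/13, sR=45/89; mL=-1971/2314, mR=-108/1157; mL+mR=-2187/2314 → advance -1; mR−mL=135/178 → turn +1·90°
n=2: pose=(9,6,S); sL=90/121, sR=18/25; mL=-3303/3025, mR=-36/3025; mL+mR=-3339/3025 → advance -1; mR−mL=27/25 → turn +1·90°
n=3: pose=(9,7,E); sL=45/98, sR=5/8; mL=-335/392, mR=65/784; mL+mR=-605/784 → advance -1; mR−mL=15/16 → turn +1·90°
n=4: pose=(8,7,N); sL=18/41, sR=90/197; mL=-5463/8077, mR=72/8077; mL+mR=-5391/8077 → advance -1; mR−mL=135/197 → turn +1·90°

0 18/41 90/197 -5463/8077 72/8077 8 7 N
1 9/13 45/89 -1971/2314 -108/1157 8 6 W
2 90/121 18/25 -3303/3025 -36/3025 9 6 S
3 45/98 5/8 -335/392 65/784 9 7 E
4 18/41 90/197 -5463/8077 72/8077 8 7 N
final 8 6 W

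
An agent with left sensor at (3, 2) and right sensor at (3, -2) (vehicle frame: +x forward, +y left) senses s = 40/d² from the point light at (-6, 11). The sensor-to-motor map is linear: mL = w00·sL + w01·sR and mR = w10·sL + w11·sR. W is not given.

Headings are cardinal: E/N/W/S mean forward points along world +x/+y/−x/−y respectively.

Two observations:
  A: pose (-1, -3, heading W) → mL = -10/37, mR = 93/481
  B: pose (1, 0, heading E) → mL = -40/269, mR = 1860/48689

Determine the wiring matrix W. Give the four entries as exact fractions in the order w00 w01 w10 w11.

obs A: pose=(-1,-3,W) → sL=2/13, sR=10/37, mL=-10/37, mR=93/481
obs B: pose=(1,0,E) → sL=40/181, sR=40/269, mL=-40/269, mR=1860/48689
sensor matrix S = [[2/13, 10/37], [40/181, 40/269]]; det S = -863040/23419409
solve [mL_A; mL_B] = S·[w00; w01] and [mR_A; mR_B] = S·[w10; w11]:
  w00 = 0, w01 = -1, w10 = -1/2, w11 = 1

0 -1 -1/2 1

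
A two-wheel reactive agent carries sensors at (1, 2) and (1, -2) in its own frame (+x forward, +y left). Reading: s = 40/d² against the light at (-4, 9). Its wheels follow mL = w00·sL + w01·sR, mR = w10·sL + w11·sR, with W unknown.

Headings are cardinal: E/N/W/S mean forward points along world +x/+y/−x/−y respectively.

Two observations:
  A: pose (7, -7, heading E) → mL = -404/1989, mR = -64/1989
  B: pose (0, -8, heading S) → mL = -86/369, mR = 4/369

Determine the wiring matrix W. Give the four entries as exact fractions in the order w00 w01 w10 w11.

obs A: pose=(7,-7,E) → sL=2/17, sR=10/117, mL=-404/1989, mR=-64/1989
obs B: pose=(0,-8,S) → sL=1/9, sR=5/41, mL=-86/369, mR=4/369
sensor matrix S = [[2/17, 10/117], [1/9, 5/41]]; det S = 3560/733941
solve [mL_A; mL_B] = S·[w00; w01] and [mR_A; mR_B] = S·[w10; w11]:
  w00 = -1, w01 = -1, w10 = -1, w11 = 1

-1 -1 -1 1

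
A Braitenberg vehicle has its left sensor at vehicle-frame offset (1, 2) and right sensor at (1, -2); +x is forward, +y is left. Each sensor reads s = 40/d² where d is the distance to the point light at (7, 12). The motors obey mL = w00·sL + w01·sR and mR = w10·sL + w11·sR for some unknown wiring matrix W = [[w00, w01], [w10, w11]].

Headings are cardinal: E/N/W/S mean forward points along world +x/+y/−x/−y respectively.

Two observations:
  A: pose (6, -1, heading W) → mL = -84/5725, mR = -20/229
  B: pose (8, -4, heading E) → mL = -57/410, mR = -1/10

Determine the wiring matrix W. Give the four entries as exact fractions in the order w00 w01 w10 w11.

-1 1/2 -1/2 0

obs A: pose=(6,-1,W) → sL=40/229, sR=8/25, mL=-84/5725, mR=-20/229
obs B: pose=(8,-4,E) → sL=1/5, sR=5/41, mL=-57/410, mR=-1/10
sensor matrix S = [[40/229, 8/25], [1/5, 5/41]]; det S = -50112/1173625
solve [mL_A; mL_B] = S·[w00; w01] and [mR_A; mR_B] = S·[w10; w11]:
  w00 = -1, w01 = 1/2, w10 = -1/2, w11 = 0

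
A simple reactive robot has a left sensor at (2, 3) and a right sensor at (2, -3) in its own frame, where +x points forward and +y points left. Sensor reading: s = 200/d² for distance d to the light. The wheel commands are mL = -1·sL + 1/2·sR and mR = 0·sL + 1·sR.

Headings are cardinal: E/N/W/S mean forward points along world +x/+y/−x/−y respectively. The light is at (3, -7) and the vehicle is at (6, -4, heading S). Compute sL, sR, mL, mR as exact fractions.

200/37 200 3500/37 200

left sensor world pos  = (9, -6); dL² = 37
right sensor world pos = (3, -6); dR² = 1
sL = 200/37 = 200/37
sR = 200/1 = 200
mL = -1·sL + 1/2·sR = 3500/37
mR = 0·sL + 1·sR = 200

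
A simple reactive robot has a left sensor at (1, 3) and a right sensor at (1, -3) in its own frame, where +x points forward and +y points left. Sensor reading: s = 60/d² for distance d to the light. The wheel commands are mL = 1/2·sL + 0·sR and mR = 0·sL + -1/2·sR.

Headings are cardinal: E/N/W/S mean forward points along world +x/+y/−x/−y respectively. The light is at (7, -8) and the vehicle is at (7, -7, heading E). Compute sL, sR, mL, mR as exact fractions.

left sensor world pos  = (8, -4); dL² = 17
right sensor world pos = (8, -10); dR² = 5
sL = 60/17 = 60/17
sR = 60/5 = 12
mL = 1/2·sL + 0·sR = 30/17
mR = 0·sL + -1/2·sR = -6

60/17 12 30/17 -6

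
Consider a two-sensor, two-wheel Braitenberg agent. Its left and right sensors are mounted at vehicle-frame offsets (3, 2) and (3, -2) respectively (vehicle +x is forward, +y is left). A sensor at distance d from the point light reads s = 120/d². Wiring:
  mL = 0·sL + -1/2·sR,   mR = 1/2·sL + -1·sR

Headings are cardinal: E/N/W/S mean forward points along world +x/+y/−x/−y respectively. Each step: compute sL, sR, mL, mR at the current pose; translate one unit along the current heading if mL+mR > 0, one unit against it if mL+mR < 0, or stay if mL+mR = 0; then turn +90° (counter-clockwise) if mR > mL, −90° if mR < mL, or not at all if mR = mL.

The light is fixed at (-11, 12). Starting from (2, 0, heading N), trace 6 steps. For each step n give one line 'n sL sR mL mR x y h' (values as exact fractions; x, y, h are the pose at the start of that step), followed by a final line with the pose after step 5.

0 60/101 20/51 -10/51 -490/5151 2 0 N
1 24/65 120/221 -60/221 -396/1105 2 -1 W
2 30/61 30/89 -15/89 -495/5429 3 -1 N
3 120/377 24/53 -12/53 -5868/19981 3 -2 W
4 12/29 12/41 -6/41 -102/1189 4 -2 N
5 120/433 120/313 -60/313 -33180/135529 4 -3 W
final 5 -3 N

n=0: pose=(2,0,N); sL=60/101, sR=20/51; mL=-10/51, mR=-490/5151; mL+mR=-500/1717 → advance -1; mR−mL=520/5151 → turn +1·90°
n=1: pose=(2,-1,W); sL=24/65, sR=120/221; mL=-60/221, mR=-396/1105; mL+mR=-696/1105 → advance -1; mR−mL=-96/1105 → turn -1·90°
n=2: pose=(3,-1,N); sL=30/61, sR=30/89; mL=-15/89, mR=-495/5429; mL+mR=-1410/5429 → advance -1; mR−mL=420/5429 → turn +1·90°
n=3: pose=(3,-2,W); sL=120/377, sR=24/53; mL=-12/53, mR=-5868/19981; mL+mR=-10392/19981 → advance -1; mR−mL=-1344/19981 → turn -1·90°
n=4: pose=(4,-2,N); sL=12/29, sR=12/41; mL=-6/41, mR=-102/1189; mL+mR=-276/1189 → advance -1; mR−mL=72/1189 → turn +1·90°
n=5: pose=(4,-3,W); sL=120/433, sR=120/313; mL=-60/313, mR=-33180/135529; mL+mR=-59160/135529 → advance -1; mR−mL=-7200/135529 → turn -1·90°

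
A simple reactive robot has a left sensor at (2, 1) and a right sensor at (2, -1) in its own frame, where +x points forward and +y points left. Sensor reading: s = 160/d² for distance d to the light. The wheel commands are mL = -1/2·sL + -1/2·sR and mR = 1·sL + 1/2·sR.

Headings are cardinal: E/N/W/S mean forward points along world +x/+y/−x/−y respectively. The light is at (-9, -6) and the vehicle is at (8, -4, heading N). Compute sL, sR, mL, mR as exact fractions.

10/17 8/17 -9/17 14/17

left sensor world pos  = (7, -2); dL² = 272
right sensor world pos = (9, -2); dR² = 340
sL = 160/272 = 10/17
sR = 160/340 = 8/17
mL = -1/2·sL + -1/2·sR = -9/17
mR = 1·sL + 1/2·sR = 14/17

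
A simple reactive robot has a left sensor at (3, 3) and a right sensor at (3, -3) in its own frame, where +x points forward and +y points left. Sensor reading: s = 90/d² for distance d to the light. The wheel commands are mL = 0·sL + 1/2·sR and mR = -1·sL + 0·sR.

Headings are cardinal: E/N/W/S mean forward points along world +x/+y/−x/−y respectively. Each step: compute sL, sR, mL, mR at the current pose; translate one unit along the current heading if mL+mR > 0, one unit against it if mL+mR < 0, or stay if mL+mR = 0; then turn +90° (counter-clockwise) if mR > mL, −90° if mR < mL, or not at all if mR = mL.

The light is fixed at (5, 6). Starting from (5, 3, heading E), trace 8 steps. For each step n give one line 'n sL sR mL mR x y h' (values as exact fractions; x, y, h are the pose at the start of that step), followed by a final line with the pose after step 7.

0 10 2 1 -10 5 3 E
1 9/4 45/26 45/52 -9/4 4 3 S
2 90/41 90/17 45/17 -90/41 4 4 W
3 45/13 45 45/2 -45/13 3 4 N
4 18 90/17 45/17 -18 3 5 E
5 45/8 45/26 45/52 -45/8 2 5 S
6 2 2 1 -2 2 6 W
7 45/17 9 9/2 -45/17 3 6 N
final 3 7 E

n=0: pose=(5,3,E); sL=10, sR=2; mL=1, mR=-10; mL+mR=-9 → advance -1; mR−mL=-11 → turn -1·90°
n=1: pose=(4,3,S); sL=9/4, sR=45/26; mL=45/52, mR=-9/4; mL+mR=-18/13 → advance -1; mR−mL=-81/26 → turn -1·90°
n=2: pose=(4,4,W); sL=90/41, sR=90/17; mL=45/17, mR=-90/41; mL+mR=315/697 → advance +1; mR−mL=-3375/697 → turn -1·90°
n=3: pose=(3,4,N); sL=45/13, sR=45; mL=45/2, mR=-45/13; mL+mR=495/26 → advance +1; mR−mL=-675/26 → turn -1·90°
n=4: pose=(3,5,E); sL=18, sR=90/17; mL=45/17, mR=-18; mL+mR=-261/17 → advance -1; mR−mL=-351/17 → turn -1·90°
n=5: pose=(2,5,S); sL=45/8, sR=45/26; mL=45/52, mR=-45/8; mL+mR=-495/104 → advance -1; mR−mL=-675/104 → turn -1·90°
n=6: pose=(2,6,W); sL=2, sR=2; mL=1, mR=-2; mL+mR=-1 → advance -1; mR−mL=-3 → turn -1·90°
n=7: pose=(3,6,N); sL=45/17, sR=9; mL=9/2, mR=-45/17; mL+mR=63/34 → advance +1; mR−mL=-243/34 → turn -1·90°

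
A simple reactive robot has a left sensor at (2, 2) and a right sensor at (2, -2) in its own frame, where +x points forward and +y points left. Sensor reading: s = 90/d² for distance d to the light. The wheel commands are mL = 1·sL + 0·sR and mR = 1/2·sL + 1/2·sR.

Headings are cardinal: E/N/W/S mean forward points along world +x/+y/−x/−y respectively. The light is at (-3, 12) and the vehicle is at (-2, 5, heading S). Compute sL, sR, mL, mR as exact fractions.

left sensor world pos  = (0, 3); dL² = 90
right sensor world pos = (-4, 3); dR² = 82
sL = 90/90 = 1
sR = 90/82 = 45/41
mL = 1·sL + 0·sR = 1
mR = 1/2·sL + 1/2·sR = 43/41

1 45/41 1 43/41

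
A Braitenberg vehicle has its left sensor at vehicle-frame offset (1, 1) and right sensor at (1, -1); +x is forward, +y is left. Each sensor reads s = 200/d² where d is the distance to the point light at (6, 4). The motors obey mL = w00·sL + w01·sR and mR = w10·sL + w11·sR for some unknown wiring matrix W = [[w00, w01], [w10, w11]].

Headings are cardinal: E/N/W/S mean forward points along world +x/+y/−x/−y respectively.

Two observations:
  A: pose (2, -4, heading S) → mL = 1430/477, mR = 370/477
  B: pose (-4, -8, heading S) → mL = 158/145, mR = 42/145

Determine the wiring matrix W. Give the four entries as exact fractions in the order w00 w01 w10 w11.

1/2 1 -1/2 1

obs A: pose=(2,-4,S) → sL=20/9, sR=100/53, mL=1430/477, mR=370/477
obs B: pose=(-4,-8,S) → sL=4/5, sR=20/29, mL=158/145, mR=42/145
sensor matrix S = [[20/9, 100/53], [4/5, 20/29]]; det S = 320/13833
solve [mL_A; mL_B] = S·[w00; w01] and [mR_A; mR_B] = S·[w10; w11]:
  w00 = 1/2, w01 = 1, w10 = -1/2, w11 = 1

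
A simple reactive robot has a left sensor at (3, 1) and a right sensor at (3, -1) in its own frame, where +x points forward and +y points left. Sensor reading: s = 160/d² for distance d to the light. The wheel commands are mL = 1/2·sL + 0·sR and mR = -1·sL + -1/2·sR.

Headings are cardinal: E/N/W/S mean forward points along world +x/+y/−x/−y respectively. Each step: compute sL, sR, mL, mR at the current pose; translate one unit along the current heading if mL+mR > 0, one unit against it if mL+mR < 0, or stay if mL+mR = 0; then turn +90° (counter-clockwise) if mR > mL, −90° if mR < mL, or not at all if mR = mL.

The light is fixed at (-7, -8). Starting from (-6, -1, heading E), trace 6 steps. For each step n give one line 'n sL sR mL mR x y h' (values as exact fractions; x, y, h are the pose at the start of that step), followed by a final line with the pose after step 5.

0 2 40/13 1 -46/13 -6 -1 E
1 160/17 160/17 80/17 -240/17 -7 -1 S
2 80/29 16/9 40/29 -952/261 -7 0 W
3 160/121 32/25 80/121 -5936/3025 -6 0 N
4 2 40/13 1 -46/13 -6 -1 E
5 160/17 160/17 80/17 -240/17 -7 -1 S
final -7 0 W

n=0: pose=(-6,-1,E); sL=2, sR=40/13; mL=1, mR=-46/13; mL+mR=-33/13 → advance -1; mR−mL=-59/13 → turn -1·90°
n=1: pose=(-7,-1,S); sL=160/17, sR=160/17; mL=80/17, mR=-240/17; mL+mR=-160/17 → advance -1; mR−mL=-320/17 → turn -1·90°
n=2: pose=(-7,0,W); sL=80/29, sR=16/9; mL=40/29, mR=-952/261; mL+mR=-592/261 → advance -1; mR−mL=-1312/261 → turn -1·90°
n=3: pose=(-6,0,N); sL=160/121, sR=32/25; mL=80/121, mR=-5936/3025; mL+mR=-3936/3025 → advance -1; mR−mL=-7936/3025 → turn -1·90°
n=4: pose=(-6,-1,E); sL=2, sR=40/13; mL=1, mR=-46/13; mL+mR=-33/13 → advance -1; mR−mL=-59/13 → turn -1·90°
n=5: pose=(-7,-1,S); sL=160/17, sR=160/17; mL=80/17, mR=-240/17; mL+mR=-160/17 → advance -1; mR−mL=-320/17 → turn -1·90°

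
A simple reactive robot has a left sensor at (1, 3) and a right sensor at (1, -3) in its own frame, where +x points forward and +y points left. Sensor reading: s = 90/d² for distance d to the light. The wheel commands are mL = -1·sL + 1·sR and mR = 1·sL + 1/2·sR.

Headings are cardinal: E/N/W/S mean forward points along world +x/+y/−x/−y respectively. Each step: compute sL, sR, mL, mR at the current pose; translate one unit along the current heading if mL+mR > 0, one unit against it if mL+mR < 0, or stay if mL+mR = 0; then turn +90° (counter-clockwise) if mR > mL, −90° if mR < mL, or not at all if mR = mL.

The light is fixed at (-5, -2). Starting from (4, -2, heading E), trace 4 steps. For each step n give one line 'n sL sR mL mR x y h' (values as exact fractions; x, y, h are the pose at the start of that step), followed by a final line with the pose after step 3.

0 90/109 90/109 0 135/109 4 -2 E
1 9/5 9/17 -108/85 351/170 5 -2 N
2 18/17 90/97 -216/1649 2511/1649 5 -1 W
3 5/8 5/2 15/8 15/8 4 -1 S
final 4 -2 S

n=0: pose=(4,-2,E); sL=90/109, sR=90/109; mL=0, mR=135/109; mL+mR=135/109 → advance +1; mR−mL=135/109 → turn +1·90°
n=1: pose=(5,-2,N); sL=9/5, sR=9/17; mL=-108/85, mR=351/170; mL+mR=27/34 → advance +1; mR−mL=567/170 → turn +1·90°
n=2: pose=(5,-1,W); sL=18/17, sR=90/97; mL=-216/1649, mR=2511/1649; mL+mR=135/97 → advance +1; mR−mL=2727/1649 → turn +1·90°
n=3: pose=(4,-1,S); sL=5/8, sR=5/2; mL=15/8, mR=15/8; mL+mR=15/4 → advance +1; mR−mL=0 → turn +0·90°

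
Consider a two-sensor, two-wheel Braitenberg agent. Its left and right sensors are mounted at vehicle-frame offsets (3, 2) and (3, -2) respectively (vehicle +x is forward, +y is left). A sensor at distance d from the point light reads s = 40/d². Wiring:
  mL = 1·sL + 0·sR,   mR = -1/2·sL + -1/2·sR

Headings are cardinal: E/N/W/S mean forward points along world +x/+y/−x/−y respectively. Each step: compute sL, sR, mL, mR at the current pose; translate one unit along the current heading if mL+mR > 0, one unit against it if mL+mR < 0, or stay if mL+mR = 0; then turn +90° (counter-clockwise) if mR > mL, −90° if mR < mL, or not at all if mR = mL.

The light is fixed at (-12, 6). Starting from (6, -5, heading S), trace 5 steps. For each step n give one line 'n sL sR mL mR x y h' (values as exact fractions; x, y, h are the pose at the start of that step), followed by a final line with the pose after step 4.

n=0: pose=(6,-5,S); sL=10/149, sR=10/113; mL=10/149, mR=-1310/16837; mL+mR=-180/16837 → advance -1; mR−mL=-2440/16837 → turn -1·90°
n=1: pose=(6,-4,W); sL=40/369, sR=40/289; mL=40/369, mR=-13160/106641; mL+mR=-1600/106641 → advance -1; mR−mL=-8240/35547 → turn -1·90°
n=2: pose=(7,-4,N); sL=20/169, sR=4/49; mL=20/169, mR=-828/8281; mL+mR=152/8281 → advance +1; mR−mL=-1808/8281 → turn -1·90°
n=3: pose=(7,-3,E); sL=40/533, sR=8/121; mL=40/533, mR=-4552/64493; mL+mR=288/64493 → advance +1; mR−mL=-9392/64493 → turn -1·90°
n=4: pose=(8,-3,S); sL=10/157, sR=10/117; mL=10/157, mR=-1370/18369; mL+mR=-200/18369 → advance -1; mR−mL=-2540/18369 → turn -1·90°

0 10/149 10/113 10/149 -1310/16837 6 -5 S
1 40/369 40/289 40/369 -13160/106641 6 -4 W
2 20/169 4/49 20/169 -828/8281 7 -4 N
3 40/533 8/121 40/533 -4552/64493 7 -3 E
4 10/157 10/117 10/157 -1370/18369 8 -3 S
final 8 -2 W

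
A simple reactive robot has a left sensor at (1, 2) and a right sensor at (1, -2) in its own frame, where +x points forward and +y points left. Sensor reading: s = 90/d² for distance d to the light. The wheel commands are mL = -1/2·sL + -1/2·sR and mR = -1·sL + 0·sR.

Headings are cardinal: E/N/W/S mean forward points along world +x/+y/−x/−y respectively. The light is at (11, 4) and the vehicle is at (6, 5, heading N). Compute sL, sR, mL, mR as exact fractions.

90/53 90/13 -2970/689 -90/53

left sensor world pos  = (4, 6); dL² = 53
right sensor world pos = (8, 6); dR² = 13
sL = 90/53 = 90/53
sR = 90/13 = 90/13
mL = -1/2·sL + -1/2·sR = -2970/689
mR = -1·sL + 0·sR = -90/53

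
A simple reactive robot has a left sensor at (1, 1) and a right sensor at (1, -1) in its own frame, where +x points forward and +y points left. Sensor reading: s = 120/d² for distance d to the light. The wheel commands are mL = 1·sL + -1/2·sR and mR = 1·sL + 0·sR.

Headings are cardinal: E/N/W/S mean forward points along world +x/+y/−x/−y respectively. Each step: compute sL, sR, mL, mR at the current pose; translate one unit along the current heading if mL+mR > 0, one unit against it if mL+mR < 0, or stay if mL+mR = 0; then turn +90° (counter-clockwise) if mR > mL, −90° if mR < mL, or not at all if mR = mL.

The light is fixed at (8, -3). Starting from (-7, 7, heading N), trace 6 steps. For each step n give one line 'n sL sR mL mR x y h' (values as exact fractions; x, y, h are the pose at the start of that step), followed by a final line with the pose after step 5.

n=0: pose=(-7,7,N); sL=120/377, sR=120/317; mL=15420/119509, mR=120/377; mL+mR=53460/119509 → advance +1; mR−mL=60/317 → turn +1·90°
n=1: pose=(-7,8,W); sL=30/89, sR=3/10; mL=333/1780, mR=30/89; mL+mR=933/1780 → advance +1; mR−mL=3/20 → turn +1·90°
n=2: pose=(-8,8,S); sL=24/65, sR=120/389; mL=5436/25285, mR=24/65; mL+mR=14772/25285 → advance +1; mR−mL=60/389 → turn +1·90°
n=3: pose=(-8,7,E); sL=60/173, sR=20/51; mL=1330/8823, mR=60/173; mL+mR=4390/8823 → advance +1; mR−mL=10/51 → turn +1·90°
n=4: pose=(-7,7,N); sL=120/377, sR=120/317; mL=15420/119509, mR=120/377; mL+mR=53460/119509 → advance +1; mR−mL=60/317 → turn +1·90°
n=5: pose=(-7,8,W); sL=30/89, sR=3/10; mL=333/1780, mR=30/89; mL+mR=933/1780 → advance +1; mR−mL=3/20 → turn +1·90°

0 120/377 120/317 15420/119509 120/377 -7 7 N
1 30/89 3/10 333/1780 30/89 -7 8 W
2 24/65 120/389 5436/25285 24/65 -8 8 S
3 60/173 20/51 1330/8823 60/173 -8 7 E
4 120/377 120/317 15420/119509 120/377 -7 7 N
5 30/89 3/10 333/1780 30/89 -7 8 W
final -8 8 S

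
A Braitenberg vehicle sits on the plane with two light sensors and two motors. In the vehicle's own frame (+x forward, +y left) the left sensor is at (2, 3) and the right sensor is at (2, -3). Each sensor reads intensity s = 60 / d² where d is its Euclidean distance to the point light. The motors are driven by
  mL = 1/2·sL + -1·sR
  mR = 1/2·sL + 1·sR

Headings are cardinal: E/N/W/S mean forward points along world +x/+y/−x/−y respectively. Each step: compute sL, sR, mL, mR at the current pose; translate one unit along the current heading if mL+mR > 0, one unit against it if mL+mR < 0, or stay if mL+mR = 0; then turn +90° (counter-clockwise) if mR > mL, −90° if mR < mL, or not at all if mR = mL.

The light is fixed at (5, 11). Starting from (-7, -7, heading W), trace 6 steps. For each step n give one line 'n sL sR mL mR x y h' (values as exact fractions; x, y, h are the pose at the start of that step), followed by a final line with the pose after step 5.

n=0: pose=(-7,-7,W); sL=60/637, sR=60/421; mL=-25590/268177, mR=50850/268177; mL+mR=60/637 → advance +1; mR−mL=120/421 → turn +1·90°
n=1: pose=(-8,-7,S); sL=3/25, sR=15/164; mL=-129/4100, mR=621/4100; mL+mR=3/25 → advance +1; mR−mL=15/82 → turn +1·90°
n=2: pose=(-8,-8,E); sL=60/377, sR=12/121; mL=-894/45617, mR=8154/45617; mL+mR=60/377 → advance +1; mR−mL=24/121 → turn +1·90°
n=3: pose=(-7,-8,N); sL=30/257, sR=6/37; mL=-987/9509, mR=2097/9509; mL+mR=30/257 → advance +1; mR−mL=12/37 → turn +1·90°
n=4: pose=(-7,-7,W); sL=60/637, sR=60/421; mL=-25590/268177, mR=50850/268177; mL+mR=60/637 → advance +1; mR−mL=120/421 → turn +1·90°
n=5: pose=(-8,-7,S); sL=3/25, sR=15/164; mL=-129/4100, mR=621/4100; mL+mR=3/25 → advance +1; mR−mL=15/82 → turn +1·90°

0 60/637 60/421 -25590/268177 50850/268177 -7 -7 W
1 3/25 15/164 -129/4100 621/4100 -8 -7 S
2 60/377 12/121 -894/45617 8154/45617 -8 -8 E
3 30/257 6/37 -987/9509 2097/9509 -7 -8 N
4 60/637 60/421 -25590/268177 50850/268177 -7 -7 W
5 3/25 15/164 -129/4100 621/4100 -8 -7 S
final -8 -8 E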